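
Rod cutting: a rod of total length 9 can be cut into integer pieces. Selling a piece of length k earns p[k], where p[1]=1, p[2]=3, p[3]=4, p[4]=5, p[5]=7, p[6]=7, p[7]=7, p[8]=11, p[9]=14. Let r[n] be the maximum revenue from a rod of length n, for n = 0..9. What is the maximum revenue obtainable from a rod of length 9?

14

   n    0    1    2    3    4    5    6    7    8    9
r[n]    0    1    3    4    6    7    9   10   12   14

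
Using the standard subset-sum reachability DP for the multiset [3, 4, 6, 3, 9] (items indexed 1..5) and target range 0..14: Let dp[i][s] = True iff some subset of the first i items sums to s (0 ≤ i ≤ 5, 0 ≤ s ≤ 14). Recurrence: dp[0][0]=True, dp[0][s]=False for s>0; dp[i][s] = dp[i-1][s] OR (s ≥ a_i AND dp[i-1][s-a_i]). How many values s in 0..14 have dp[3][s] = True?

i\s   0   1   2   3   4   5   6   7   8   9  10  11  12  13  14
  0   T   F   F   F   F   F   F   F   F   F   F   F   F   F   F
  1   T   F   F   T   F   F   F   F   F   F   F   F   F   F   F
  2   T   F   F   T   T   F   F   T   F   F   F   F   F   F   F
  3   T   F   F   T   T   F   T   T   F   T   T   F   F   T   F
  4   T   F   F   T   T   F   T   T   F   T   T   F   T   T   F
  5   T   F   F   T   T   F   T   T   F   T   T   F   T   T   F

8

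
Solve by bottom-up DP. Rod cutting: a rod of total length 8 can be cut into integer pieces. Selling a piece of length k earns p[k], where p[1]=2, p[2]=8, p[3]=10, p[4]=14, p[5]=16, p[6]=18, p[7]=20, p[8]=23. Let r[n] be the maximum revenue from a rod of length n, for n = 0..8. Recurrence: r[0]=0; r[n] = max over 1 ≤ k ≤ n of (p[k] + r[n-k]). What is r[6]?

24

   n    0    1    2    3    4    5    6    7    8
r[n]    0    2    8   10   16   18   24   26   32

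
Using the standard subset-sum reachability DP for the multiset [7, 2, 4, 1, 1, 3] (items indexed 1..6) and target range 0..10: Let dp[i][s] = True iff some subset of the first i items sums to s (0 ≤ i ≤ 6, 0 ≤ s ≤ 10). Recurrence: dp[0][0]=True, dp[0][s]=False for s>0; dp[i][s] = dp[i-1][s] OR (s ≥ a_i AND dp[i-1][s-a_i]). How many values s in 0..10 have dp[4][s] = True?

i\s   0   1   2   3   4   5   6   7   8   9  10
  0   T   F   F   F   F   F   F   F   F   F   F
  1   T   F   F   F   F   F   F   T   F   F   F
  2   T   F   T   F   F   F   F   T   F   T   F
  3   T   F   T   F   T   F   T   T   F   T   F
  4   T   T   T   T   T   T   T   T   T   T   T
  5   T   T   T   T   T   T   T   T   T   T   T
  6   T   T   T   T   T   T   T   T   T   T   T

11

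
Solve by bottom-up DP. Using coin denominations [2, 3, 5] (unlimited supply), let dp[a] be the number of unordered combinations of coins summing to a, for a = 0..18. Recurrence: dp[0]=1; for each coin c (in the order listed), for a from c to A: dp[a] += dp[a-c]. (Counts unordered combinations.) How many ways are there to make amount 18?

9

after  coin     0     1     2     3     4     5     6     7     8     9    10    11    12    13    14    15    16    17    18
          2     1     0     1     0     1     0     1     0     1     0     1     0     1     0     1     0     1     0     1
          3     1     0     1     1     1     1     2     1     2     2     2     2     3     2     3     3     3     3     4
          5     1     0     1     1     1     2     2     2     3     3     4     4     5     5     6     7     7     8     9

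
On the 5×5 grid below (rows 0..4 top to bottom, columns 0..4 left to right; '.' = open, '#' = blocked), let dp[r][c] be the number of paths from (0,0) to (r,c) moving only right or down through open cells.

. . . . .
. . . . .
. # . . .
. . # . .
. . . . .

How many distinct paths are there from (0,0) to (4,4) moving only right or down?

28

r\c   0   1   2   3   4
  0   1   1   1   1   1
  1   1   2   3   4   5
  2   1   0   3   7  12
  3   1   1   0   7  19
  4   1   2   2   9  28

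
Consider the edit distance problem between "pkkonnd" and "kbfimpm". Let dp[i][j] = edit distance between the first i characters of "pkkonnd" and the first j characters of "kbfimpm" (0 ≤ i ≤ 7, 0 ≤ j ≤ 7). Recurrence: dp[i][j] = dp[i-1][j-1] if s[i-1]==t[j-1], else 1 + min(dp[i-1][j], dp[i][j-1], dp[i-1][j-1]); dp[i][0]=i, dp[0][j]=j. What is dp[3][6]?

   ''  k  b  f  i  m  p  m
''  0  1  2  3  4  5  6  7
 p  1  1  2  3  4  5  5  6
 k  2  1  2  3  4  5  6  6
 k  3  2  2  3  4  5  6  7
 o  4  3  3  3  4  5  6  7
 n  5  4  4  4  4  5  6  7
 n  6  5  5  5  5  5  6  7
 d  7  6  6  6  6  6  6  7

6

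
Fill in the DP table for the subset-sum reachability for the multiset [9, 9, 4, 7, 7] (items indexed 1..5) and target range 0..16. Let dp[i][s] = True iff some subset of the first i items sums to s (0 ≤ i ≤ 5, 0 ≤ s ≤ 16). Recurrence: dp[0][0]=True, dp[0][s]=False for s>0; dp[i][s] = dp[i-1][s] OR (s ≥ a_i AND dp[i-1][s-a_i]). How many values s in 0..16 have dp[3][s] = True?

4

i\s   0   1   2   3   4   5   6   7   8   9  10  11  12  13  14  15  16
  0   T   F   F   F   F   F   F   F   F   F   F   F   F   F   F   F   F
  1   T   F   F   F   F   F   F   F   F   T   F   F   F   F   F   F   F
  2   T   F   F   F   F   F   F   F   F   T   F   F   F   F   F   F   F
  3   T   F   F   F   T   F   F   F   F   T   F   F   F   T   F   F   F
  4   T   F   F   F   T   F   F   T   F   T   F   T   F   T   F   F   T
  5   T   F   F   F   T   F   F   T   F   T   F   T   F   T   T   F   T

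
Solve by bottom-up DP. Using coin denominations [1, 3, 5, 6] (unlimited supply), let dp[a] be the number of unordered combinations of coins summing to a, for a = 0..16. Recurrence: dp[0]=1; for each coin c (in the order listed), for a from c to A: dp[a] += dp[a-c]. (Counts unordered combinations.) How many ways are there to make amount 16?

23

after  coin     0     1     2     3     4     5     6     7     8     9    10    11    12    13    14    15    16
          1     1     1     1     1     1     1     1     1     1     1     1     1     1     1     1     1     1
          3     1     1     1     2     2     2     3     3     3     4     4     4     5     5     5     6     6
          5     1     1     1     2     2     3     4     4     5     6     7     8     9    10    11    13    14
          6     1     1     1     2     2     3     5     5     6     8     9    11    14    15    17    21    23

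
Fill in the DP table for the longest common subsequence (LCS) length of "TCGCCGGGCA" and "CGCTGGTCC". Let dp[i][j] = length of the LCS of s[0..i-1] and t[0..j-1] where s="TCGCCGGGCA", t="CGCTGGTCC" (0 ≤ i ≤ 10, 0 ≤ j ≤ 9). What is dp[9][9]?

6

   ''  C  G  C  T  G  G  T  C  C
''  0  0  0  0  0  0  0  0  0  0
 T  0  0  0  0  1  1  1  1  1  1
 C  0  1  1  1  1  1  1  1  2  2
 G  0  1  2  2  2  2  2  2  2  2
 C  0  1  2  3  3  3  3  3  3  3
 C  0  1  2  3  3  3  3  3  4  4
 G  0  1  2  3  3  4  4  4  4  4
 G  0  1  2  3  3  4  5  5  5  5
 G  0  1  2  3  3  4  5  5  5  5
 C  0  1  2  3  3  4  5  5  6  6
 A  0  1  2  3  3  4  5  5  6  6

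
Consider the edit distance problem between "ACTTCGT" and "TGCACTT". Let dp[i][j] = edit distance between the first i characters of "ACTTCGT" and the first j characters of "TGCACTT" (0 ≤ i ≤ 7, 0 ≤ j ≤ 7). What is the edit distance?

   ''  T  G  C  A  C  T  T
''  0  1  2  3  4  5  6  7
 A  1  1  2  3  3  4  5  6
 C  2  2  2  2  3  3  4  5
 T  3  2  3  3  3  4  3  4
 T  4  3  3  4  4  4  4  3
 C  5  4  4  3  4  4  5  4
 G  6  5  4  4  4  5  5  5
 T  7  6  5  5  5  5  5  5

5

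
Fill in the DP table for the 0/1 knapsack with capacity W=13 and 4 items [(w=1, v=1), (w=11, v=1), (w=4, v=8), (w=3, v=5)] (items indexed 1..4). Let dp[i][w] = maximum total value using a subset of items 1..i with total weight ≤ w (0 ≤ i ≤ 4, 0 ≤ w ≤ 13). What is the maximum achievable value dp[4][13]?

14

i\w   0   1   2   3   4   5   6   7   8   9  10  11  12  13
  0   0   0   0   0   0   0   0   0   0   0   0   0   0   0
  1   0   1   1   1   1   1   1   1   1   1   1   1   1   1
  2   0   1   1   1   1   1   1   1   1   1   1   1   2   2
  3   0   1   1   1   8   9   9   9   9   9   9   9   9   9
  4   0   1   1   5   8   9   9  13  14  14  14  14  14  14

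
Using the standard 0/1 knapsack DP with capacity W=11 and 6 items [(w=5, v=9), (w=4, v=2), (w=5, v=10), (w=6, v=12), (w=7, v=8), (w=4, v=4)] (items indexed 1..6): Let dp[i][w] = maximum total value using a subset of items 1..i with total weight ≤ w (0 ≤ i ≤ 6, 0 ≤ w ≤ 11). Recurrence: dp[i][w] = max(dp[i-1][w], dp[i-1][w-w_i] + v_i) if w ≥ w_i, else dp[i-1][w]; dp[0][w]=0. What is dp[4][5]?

10

i\w   0   1   2   3   4   5   6   7   8   9  10  11
  0   0   0   0   0   0   0   0   0   0   0   0   0
  1   0   0   0   0   0   9   9   9   9   9   9   9
  2   0   0   0   0   2   9   9   9   9  11  11  11
  3   0   0   0   0   2  10  10  10  10  12  19  19
  4   0   0   0   0   2  10  12  12  12  12  19  22
  5   0   0   0   0   2  10  12  12  12  12  19  22
  6   0   0   0   0   4  10  12  12  12  14  19  22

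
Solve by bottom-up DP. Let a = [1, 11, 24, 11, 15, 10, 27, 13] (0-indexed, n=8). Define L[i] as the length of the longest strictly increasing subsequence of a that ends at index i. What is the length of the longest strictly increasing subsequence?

4

   i    0    1    2    3    4    5    6    7
a[i]    1   11   24   11   15   10   27   13
L[i]    1    2    3    2    3    2    4    3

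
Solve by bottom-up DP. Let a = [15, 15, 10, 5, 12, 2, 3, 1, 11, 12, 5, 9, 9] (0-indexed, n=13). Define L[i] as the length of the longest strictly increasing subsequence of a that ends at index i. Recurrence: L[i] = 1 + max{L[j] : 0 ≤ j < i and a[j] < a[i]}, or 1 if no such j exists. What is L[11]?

4

   i    0    1    2    3    4    5    6    7    8    9   10   11   12
a[i]   15   15   10    5   12    2    3    1   11   12    5    9    9
L[i]    1    1    1    1    2    1    2    1    3    4    3    4    4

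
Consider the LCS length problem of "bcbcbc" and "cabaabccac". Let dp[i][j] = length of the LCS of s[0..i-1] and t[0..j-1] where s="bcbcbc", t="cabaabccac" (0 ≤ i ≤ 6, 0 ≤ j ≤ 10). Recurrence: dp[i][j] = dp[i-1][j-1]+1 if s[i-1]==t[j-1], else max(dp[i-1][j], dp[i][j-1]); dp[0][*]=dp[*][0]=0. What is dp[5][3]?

2

   ''  c  a  b  a  a  b  c  c  a  c
''  0  0  0  0  0  0  0  0  0  0  0
 b  0  0  0  1  1  1  1  1  1  1  1
 c  0  1  1  1  1  1  1  2  2  2  2
 b  0  1  1  2  2  2  2  2  2  2  2
 c  0  1  1  2  2  2  2  3  3  3  3
 b  0  1  1  2  2  2  3  3  3  3  3
 c  0  1  1  2  2  2  3  4  4  4  4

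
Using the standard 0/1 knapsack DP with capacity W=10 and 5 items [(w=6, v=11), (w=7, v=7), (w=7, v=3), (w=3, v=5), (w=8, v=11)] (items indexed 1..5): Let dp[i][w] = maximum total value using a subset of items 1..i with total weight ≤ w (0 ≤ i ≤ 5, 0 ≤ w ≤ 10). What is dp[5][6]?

11

i\w   0   1   2   3   4   5   6   7   8   9  10
  0   0   0   0   0   0   0   0   0   0   0   0
  1   0   0   0   0   0   0  11  11  11  11  11
  2   0   0   0   0   0   0  11  11  11  11  11
  3   0   0   0   0   0   0  11  11  11  11  11
  4   0   0   0   5   5   5  11  11  11  16  16
  5   0   0   0   5   5   5  11  11  11  16  16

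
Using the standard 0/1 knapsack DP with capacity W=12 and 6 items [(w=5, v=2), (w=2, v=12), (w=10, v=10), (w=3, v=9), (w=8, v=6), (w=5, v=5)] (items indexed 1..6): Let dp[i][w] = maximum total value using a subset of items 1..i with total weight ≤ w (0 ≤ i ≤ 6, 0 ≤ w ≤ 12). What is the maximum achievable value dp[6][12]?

26

i\w   0   1   2   3   4   5   6   7   8   9  10  11  12
  0   0   0   0   0   0   0   0   0   0   0   0   0   0
  1   0   0   0   0   0   2   2   2   2   2   2   2   2
  2   0   0  12  12  12  12  12  14  14  14  14  14  14
  3   0   0  12  12  12  12  12  14  14  14  14  14  22
  4   0   0  12  12  12  21  21  21  21  21  23  23  23
  5   0   0  12  12  12  21  21  21  21  21  23  23  23
  6   0   0  12  12  12  21  21  21  21  21  26  26  26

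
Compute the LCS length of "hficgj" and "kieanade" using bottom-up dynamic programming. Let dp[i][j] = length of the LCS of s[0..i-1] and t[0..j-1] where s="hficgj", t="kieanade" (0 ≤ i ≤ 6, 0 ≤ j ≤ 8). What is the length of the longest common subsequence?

   ''  k  i  e  a  n  a  d  e
''  0  0  0  0  0  0  0  0  0
 h  0  0  0  0  0  0  0  0  0
 f  0  0  0  0  0  0  0  0  0
 i  0  0  1  1  1  1  1  1  1
 c  0  0  1  1  1  1  1  1  1
 g  0  0  1  1  1  1  1  1  1
 j  0  0  1  1  1  1  1  1  1

1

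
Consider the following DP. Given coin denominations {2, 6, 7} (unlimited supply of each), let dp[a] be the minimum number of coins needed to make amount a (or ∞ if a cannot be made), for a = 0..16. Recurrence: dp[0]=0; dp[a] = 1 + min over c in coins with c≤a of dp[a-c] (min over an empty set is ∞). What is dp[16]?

3

 a  0  1  2  3  4  5  6  7  8  9 10 11 12 13 14 15 16
dp  0  -  1  -  2  -  1  1  2  2  3  3  2  2  2  3  3
(- denotes ∞ / unreachable)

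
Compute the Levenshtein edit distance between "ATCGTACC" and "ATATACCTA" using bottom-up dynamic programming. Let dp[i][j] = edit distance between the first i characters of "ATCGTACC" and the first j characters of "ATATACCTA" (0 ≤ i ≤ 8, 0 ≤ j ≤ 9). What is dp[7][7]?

   ''  A  T  A  T  A  C  C  T  A
''  0  1  2  3  4  5  6  7  8  9
 A  1  0  1  2  3  4  5  6  7  8
 T  2  1  0  1  2  3  4  5  6  7
 C  3  2  1  1  2  3  3  4  5  6
 G  4  3  2  2  2  3  4  4  5  6
 T  5  4  3  3  2  3  4  5  4  5
 A  6  5  4  3  3  2  3  4  5  4
 C  7  6  5  4  4  3  2  3  4  5
 C  8  7  6  5  5  4  3  2  3  4

3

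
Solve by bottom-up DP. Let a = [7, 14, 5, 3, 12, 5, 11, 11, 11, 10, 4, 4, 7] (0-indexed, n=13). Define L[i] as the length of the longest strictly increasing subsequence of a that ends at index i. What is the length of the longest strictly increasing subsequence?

   i    0    1    2    3    4    5    6    7    8    9   10   11   12
a[i]    7   14    5    3   12    5   11   11   11   10    4    4    7
L[i]    1    2    1    1    2    2    3    3    3    3    2    2    3

3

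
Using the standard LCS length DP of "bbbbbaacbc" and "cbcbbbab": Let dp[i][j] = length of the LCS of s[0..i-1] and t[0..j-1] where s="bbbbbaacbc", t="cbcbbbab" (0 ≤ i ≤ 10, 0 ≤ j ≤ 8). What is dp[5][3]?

   ''  c  b  c  b  b  b  a  b
''  0  0  0  0  0  0  0  0  0
 b  0  0  1  1  1  1  1  1  1
 b  0  0  1  1  2  2  2  2  2
 b  0  0  1  1  2  3  3  3  3
 b  0  0  1  1  2  3  4  4  4
 b  0  0  1  1  2  3  4  4  5
 a  0  0  1  1  2  3  4  5  5
 a  0  0  1  1  2  3  4  5  5
 c  0  1  1  2  2  3  4  5  5
 b  0  1  2  2  3  3  4  5  6
 c  0  1  2  3  3  3  4  5  6

1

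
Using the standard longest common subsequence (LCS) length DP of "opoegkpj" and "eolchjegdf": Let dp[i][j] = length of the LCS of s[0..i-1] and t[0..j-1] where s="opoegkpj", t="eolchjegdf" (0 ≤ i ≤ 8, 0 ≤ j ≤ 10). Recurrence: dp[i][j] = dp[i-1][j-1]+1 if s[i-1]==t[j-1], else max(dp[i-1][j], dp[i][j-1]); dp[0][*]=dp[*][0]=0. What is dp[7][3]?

1

   ''  e  o  l  c  h  j  e  g  d  f
''  0  0  0  0  0  0  0  0  0  0  0
 o  0  0  1  1  1  1  1  1  1  1  1
 p  0  0  1  1  1  1  1  1  1  1  1
 o  0  0  1  1  1  1  1  1  1  1  1
 e  0  1  1  1  1  1  1  2  2  2  2
 g  0  1  1  1  1  1  1  2  3  3  3
 k  0  1  1  1  1  1  1  2  3  3  3
 p  0  1  1  1  1  1  1  2  3  3  3
 j  0  1  1  1  1  1  2  2  3  3  3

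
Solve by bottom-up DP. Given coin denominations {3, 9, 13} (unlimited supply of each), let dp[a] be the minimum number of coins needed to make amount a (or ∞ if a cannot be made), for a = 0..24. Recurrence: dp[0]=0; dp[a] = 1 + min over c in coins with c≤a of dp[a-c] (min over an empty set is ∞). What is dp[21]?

 a  0  1  2  3  4  5  6  7  8  9 10 11 12 13 14 15 16 17 18 19 20 21 22 23 24
dp  0  -  -  1  -  -  2  -  -  1  -  -  2  1  -  3  2  -  2  3  -  3  2  -  4
(- denotes ∞ / unreachable)

3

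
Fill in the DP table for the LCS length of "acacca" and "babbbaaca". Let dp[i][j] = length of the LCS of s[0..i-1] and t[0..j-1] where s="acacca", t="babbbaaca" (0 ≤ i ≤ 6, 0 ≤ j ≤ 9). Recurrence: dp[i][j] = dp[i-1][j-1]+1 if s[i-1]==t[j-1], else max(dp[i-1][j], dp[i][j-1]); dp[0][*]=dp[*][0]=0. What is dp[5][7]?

2

   ''  b  a  b  b  b  a  a  c  a
''  0  0  0  0  0  0  0  0  0  0
 a  0  0  1  1  1  1  1  1  1  1
 c  0  0  1  1  1  1  1  1  2  2
 a  0  0  1  1  1  1  2  2  2  3
 c  0  0  1  1  1  1  2  2  3  3
 c  0  0  1  1  1  1  2  2  3  3
 a  0  0  1  1  1  1  2  3  3  4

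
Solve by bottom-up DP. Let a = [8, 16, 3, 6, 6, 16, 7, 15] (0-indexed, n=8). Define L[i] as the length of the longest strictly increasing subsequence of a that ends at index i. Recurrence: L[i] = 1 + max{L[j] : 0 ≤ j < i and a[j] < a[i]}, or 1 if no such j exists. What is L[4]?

   i    0    1    2    3    4    5    6    7
a[i]    8   16    3    6    6   16    7   15
L[i]    1    2    1    2    2    3    3    4

2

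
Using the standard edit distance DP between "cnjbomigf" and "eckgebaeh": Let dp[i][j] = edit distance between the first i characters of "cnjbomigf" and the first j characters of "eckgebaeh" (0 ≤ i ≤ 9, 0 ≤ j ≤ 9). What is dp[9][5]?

   ''  e  c  k  g  e  b  a  e  h
''  0  1  2  3  4  5  6  7  8  9
 c  1  1  1  2  3  4  5  6  7  8
 n  2  2  2  2  3  4  5  6  7  8
 j  3  3  3  3  3  4  5  6  7  8
 b  4  4  4  4  4  4  4  5  6  7
 o  5  5  5  5  5  5  5  5  6  7
 m  6  6  6  6  6  6  6  6  6  7
 i  7  7  7  7  7  7  7  7  7  7
 g  8  8  8  8  7  8  8  8  8  8
 f  9  9  9  9  8  8  9  9  9  9

8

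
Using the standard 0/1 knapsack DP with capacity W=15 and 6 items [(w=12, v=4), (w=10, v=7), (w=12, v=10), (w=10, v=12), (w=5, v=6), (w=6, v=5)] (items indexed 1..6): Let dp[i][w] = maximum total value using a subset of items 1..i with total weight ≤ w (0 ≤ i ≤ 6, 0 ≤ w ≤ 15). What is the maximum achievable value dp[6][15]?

18

i\w   0   1   2   3   4   5   6   7   8   9  10  11  12  13  14  15
  0   0   0   0   0   0   0   0   0   0   0   0   0   0   0   0   0
  1   0   0   0   0   0   0   0   0   0   0   0   0   4   4   4   4
  2   0   0   0   0   0   0   0   0   0   0   7   7   7   7   7   7
  3   0   0   0   0   0   0   0   0   0   0   7   7  10  10  10  10
  4   0   0   0   0   0   0   0   0   0   0  12  12  12  12  12  12
  5   0   0   0   0   0   6   6   6   6   6  12  12  12  12  12  18
  6   0   0   0   0   0   6   6   6   6   6  12  12  12  12  12  18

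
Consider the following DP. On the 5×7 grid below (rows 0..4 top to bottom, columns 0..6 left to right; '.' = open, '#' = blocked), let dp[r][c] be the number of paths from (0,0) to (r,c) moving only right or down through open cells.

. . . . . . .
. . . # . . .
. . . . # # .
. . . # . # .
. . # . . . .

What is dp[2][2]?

r\c   0   1   2   3   4   5   6
  0   1   1   1   1   1   1   1
  1   1   2   3   0   1   2   3
  2   1   3   6   6   0   0   3
  3   1   4  10   0   0   0   3
  4   1   5   0   0   0   0   3

6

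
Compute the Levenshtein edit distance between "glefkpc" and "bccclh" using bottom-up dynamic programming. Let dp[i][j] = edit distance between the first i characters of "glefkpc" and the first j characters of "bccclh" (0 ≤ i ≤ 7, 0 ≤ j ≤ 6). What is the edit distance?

   ''  b  c  c  c  l  h
''  0  1  2  3  4  5  6
 g  1  1  2  3  4  5  6
 l  2  2  2  3  4  4  5
 e  3  3  3  3  4  5  5
 f  4  4  4  4  4  5  6
 k  5  5  5  5  5  5  6
 p  6  6  6  6  6  6  6
 c  7  7  6  6  6  7  7

7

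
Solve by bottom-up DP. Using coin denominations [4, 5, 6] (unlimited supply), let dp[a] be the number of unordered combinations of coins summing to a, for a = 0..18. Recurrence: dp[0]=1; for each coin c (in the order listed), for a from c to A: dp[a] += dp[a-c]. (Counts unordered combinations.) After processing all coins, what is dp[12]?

2

after  coin     0     1     2     3     4     5     6     7     8     9    10    11    12    13    14    15    16    17    18
          4     1     0     0     0     1     0     0     0     1     0     0     0     1     0     0     0     1     0     0
          5     1     0     0     0     1     1     0     0     1     1     1     0     1     1     1     1     1     1     1
          6     1     0     0     0     1     1     1     0     1     1     2     1     2     1     2     2     3     2     3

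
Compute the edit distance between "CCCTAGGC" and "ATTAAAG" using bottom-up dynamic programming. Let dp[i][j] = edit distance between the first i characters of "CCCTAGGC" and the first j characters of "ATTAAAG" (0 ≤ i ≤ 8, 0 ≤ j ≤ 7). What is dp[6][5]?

   ''  A  T  T  A  A  A  G
''  0  1  2  3  4  5  6  7
 C  1  1  2  3  4  5  6  7
 C  2  2  2  3  4  5  6  7
 C  3  3  3  3  4  5  6  7
 T  4  4  3  3  4  5  6  7
 A  5  4  4  4  3  4  5  6
 G  6  5  5  5  4  4  5  5
 G  7  6  6  6  5  5  5  5
 C  8  7  7  7  6  6  6  6

4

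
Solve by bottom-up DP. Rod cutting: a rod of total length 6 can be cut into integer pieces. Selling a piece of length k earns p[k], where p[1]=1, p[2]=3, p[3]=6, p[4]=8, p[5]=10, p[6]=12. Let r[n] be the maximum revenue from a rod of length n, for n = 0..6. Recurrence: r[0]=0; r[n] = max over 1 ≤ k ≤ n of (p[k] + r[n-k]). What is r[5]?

10

   n    0    1    2    3    4    5    6
r[n]    0    1    3    6    8   10   12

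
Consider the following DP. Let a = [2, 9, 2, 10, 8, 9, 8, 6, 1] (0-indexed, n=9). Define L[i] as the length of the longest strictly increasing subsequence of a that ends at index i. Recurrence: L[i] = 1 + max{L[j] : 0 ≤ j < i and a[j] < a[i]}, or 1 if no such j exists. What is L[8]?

1

   i    0    1    2    3    4    5    6    7    8
a[i]    2    9    2   10    8    9    8    6    1
L[i]    1    2    1    3    2    3    2    2    1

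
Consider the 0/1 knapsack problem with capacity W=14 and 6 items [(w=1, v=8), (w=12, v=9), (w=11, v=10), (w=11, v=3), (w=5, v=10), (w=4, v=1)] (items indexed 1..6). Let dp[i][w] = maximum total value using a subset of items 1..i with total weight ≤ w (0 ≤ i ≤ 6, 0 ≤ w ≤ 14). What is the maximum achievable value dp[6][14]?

i\w   0   1   2   3   4   5   6   7   8   9  10  11  12  13  14
  0   0   0   0   0   0   0   0   0   0   0   0   0   0   0   0
  1   0   8   8   8   8   8   8   8   8   8   8   8   8   8   8
  2   0   8   8   8   8   8   8   8   8   8   8   8   9  17  17
  3   0   8   8   8   8   8   8   8   8   8   8  10  18  18  18
  4   0   8   8   8   8   8   8   8   8   8   8  10  18  18  18
  5   0   8   8   8   8  10  18  18  18  18  18  18  18  18  18
  6   0   8   8   8   8  10  18  18  18  18  19  19  19  19  19

19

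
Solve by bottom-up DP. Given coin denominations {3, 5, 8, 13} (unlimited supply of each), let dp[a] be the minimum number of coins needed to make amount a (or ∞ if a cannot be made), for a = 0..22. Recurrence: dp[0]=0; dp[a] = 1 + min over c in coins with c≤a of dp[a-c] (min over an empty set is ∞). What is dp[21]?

 a  0  1  2  3  4  5  6  7  8  9 10 11 12 13 14 15 16 17 18 19 20 21 22
dp  0  -  -  1  -  1  2  -  1  3  2  2  4  1  3  3  2  4  2  3  4  2  4
(- denotes ∞ / unreachable)

2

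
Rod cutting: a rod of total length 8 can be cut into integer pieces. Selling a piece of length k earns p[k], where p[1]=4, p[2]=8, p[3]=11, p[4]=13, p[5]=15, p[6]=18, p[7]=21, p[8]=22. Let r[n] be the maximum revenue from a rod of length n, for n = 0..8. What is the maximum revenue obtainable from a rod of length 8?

32

   n    0    1    2    3    4    5    6    7    8
r[n]    0    4    8   12   16   20   24   28   32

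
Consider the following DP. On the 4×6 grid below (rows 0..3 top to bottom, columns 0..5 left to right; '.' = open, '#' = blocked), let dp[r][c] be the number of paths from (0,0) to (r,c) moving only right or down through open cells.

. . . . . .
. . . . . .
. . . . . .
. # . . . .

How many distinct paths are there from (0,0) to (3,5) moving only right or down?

r\c   0   1   2   3   4   5
  0   1   1   1   1   1   1
  1   1   2   3   4   5   6
  2   1   3   6  10  15  21
  3   1   0   6  16  31  52

52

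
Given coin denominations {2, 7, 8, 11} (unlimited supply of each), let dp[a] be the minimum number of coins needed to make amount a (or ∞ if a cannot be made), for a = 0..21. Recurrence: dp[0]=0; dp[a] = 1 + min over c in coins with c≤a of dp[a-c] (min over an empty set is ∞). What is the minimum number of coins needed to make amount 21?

 a  0  1  2  3  4  5  6  7  8  9 10 11 12 13 14 15 16 17 18 19 20 21
dp  0  -  1  -  2  -  3  1  1  2  2  1  3  2  2  2  2  3  2  2  3  3
(- denotes ∞ / unreachable)

3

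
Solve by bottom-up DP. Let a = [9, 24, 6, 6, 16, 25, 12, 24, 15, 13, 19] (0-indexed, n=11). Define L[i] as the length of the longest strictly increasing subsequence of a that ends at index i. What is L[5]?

   i    0    1    2    3    4    5    6    7    8    9   10
a[i]    9   24    6    6   16   25   12   24   15   13   19
L[i]    1    2    1    1    2    3    2    3    3    3    4

3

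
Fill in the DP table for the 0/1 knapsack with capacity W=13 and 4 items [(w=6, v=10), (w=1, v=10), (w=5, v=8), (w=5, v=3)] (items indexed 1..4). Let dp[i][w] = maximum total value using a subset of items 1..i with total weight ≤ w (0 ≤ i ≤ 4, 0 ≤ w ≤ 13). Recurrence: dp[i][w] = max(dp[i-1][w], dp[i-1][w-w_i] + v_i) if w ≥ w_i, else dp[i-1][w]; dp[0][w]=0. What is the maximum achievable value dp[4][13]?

28

i\w   0   1   2   3   4   5   6   7   8   9  10  11  12  13
  0   0   0   0   0   0   0   0   0   0   0   0   0   0   0
  1   0   0   0   0   0   0  10  10  10  10  10  10  10  10
  2   0  10  10  10  10  10  10  20  20  20  20  20  20  20
  3   0  10  10  10  10  10  18  20  20  20  20  20  28  28
  4   0  10  10  10  10  10  18  20  20  20  20  21  28  28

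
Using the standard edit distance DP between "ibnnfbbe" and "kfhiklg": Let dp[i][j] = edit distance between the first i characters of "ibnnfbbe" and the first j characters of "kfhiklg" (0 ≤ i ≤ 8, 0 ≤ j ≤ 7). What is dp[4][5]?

   ''  k  f  h  i  k  l  g
''  0  1  2  3  4  5  6  7
 i  1  1  2  3  3  4  5  6
 b  2  2  2  3  4  4  5  6
 n  3  3  3  3  4  5  5  6
 n  4  4  4  4  4  5  6  6
 f  5  5  4  5  5  5  6  7
 b  6  6  5  5  6  6  6  7
 b  7  7  6  6  6  7  7  7
 e  8  8  7  7  7  7  8  8

5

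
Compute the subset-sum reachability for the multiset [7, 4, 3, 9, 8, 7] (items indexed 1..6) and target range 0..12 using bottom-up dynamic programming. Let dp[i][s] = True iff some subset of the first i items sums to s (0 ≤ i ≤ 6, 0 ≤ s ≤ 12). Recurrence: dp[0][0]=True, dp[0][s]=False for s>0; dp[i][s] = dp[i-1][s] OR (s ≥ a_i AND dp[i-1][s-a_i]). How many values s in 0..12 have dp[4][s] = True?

i\s   0   1   2   3   4   5   6   7   8   9  10  11  12
  0   T   F   F   F   F   F   F   F   F   F   F   F   F
  1   T   F   F   F   F   F   F   T   F   F   F   F   F
  2   T   F   F   F   T   F   F   T   F   F   F   T   F
  3   T   F   F   T   T   F   F   T   F   F   T   T   F
  4   T   F   F   T   T   F   F   T   F   T   T   T   T
  5   T   F   F   T   T   F   F   T   T   T   T   T   T
  6   T   F   F   T   T   F   F   T   T   T   T   T   T

8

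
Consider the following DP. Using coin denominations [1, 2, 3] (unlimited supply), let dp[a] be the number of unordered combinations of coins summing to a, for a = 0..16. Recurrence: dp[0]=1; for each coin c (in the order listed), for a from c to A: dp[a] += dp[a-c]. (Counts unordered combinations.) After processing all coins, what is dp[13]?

21

after  coin     0     1     2     3     4     5     6     7     8     9    10    11    12    13    14    15    16
          1     1     1     1     1     1     1     1     1     1     1     1     1     1     1     1     1     1
          2     1     1     2     2     3     3     4     4     5     5     6     6     7     7     8     8     9
          3     1     1     2     3     4     5     7     8    10    12    14    16    19    21    24    27    30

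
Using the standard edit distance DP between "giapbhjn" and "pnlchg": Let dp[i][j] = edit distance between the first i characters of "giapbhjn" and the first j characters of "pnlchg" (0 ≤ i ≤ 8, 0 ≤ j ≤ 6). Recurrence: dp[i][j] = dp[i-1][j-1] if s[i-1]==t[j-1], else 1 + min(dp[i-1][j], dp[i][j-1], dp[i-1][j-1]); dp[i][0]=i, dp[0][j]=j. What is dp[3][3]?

3

   ''  p  n  l  c  h  g
''  0  1  2  3  4  5  6
 g  1  1  2  3  4  5  5
 i  2  2  2  3  4  5  6
 a  3  3  3  3  4  5  6
 p  4  3  4  4  4  5  6
 b  5  4  4  5  5  5  6
 h  6  5  5  5  6  5  6
 j  7  6  6  6  6  6  6
 n  8  7  6  7  7  7  7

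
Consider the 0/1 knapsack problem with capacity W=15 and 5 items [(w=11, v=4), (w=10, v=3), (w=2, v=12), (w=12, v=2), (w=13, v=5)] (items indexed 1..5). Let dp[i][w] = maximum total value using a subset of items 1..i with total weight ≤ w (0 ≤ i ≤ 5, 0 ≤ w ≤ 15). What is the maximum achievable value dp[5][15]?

17

i\w   0   1   2   3   4   5   6   7   8   9  10  11  12  13  14  15
  0   0   0   0   0   0   0   0   0   0   0   0   0   0   0   0   0
  1   0   0   0   0   0   0   0   0   0   0   0   4   4   4   4   4
  2   0   0   0   0   0   0   0   0   0   0   3   4   4   4   4   4
  3   0   0  12  12  12  12  12  12  12  12  12  12  15  16  16  16
  4   0   0  12  12  12  12  12  12  12  12  12  12  15  16  16  16
  5   0   0  12  12  12  12  12  12  12  12  12  12  15  16  16  17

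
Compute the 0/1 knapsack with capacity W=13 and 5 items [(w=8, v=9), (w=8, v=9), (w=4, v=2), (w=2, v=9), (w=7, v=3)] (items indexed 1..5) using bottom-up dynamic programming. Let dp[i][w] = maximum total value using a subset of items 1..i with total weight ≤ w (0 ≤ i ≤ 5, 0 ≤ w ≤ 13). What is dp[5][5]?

9

i\w   0   1   2   3   4   5   6   7   8   9  10  11  12  13
  0   0   0   0   0   0   0   0   0   0   0   0   0   0   0
  1   0   0   0   0   0   0   0   0   9   9   9   9   9   9
  2   0   0   0   0   0   0   0   0   9   9   9   9   9   9
  3   0   0   0   0   2   2   2   2   9   9   9   9  11  11
  4   0   0   9   9   9   9  11  11  11  11  18  18  18  18
  5   0   0   9   9   9   9  11  11  11  12  18  18  18  18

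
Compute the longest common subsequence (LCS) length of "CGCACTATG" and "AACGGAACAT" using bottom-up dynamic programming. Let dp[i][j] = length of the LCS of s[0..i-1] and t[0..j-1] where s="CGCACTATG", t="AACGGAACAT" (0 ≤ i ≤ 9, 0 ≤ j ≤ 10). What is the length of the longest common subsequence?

6

   ''  A  A  C  G  G  A  A  C  A  T
''  0  0  0  0  0  0  0  0  0  0  0
 C  0  0  0  1  1  1  1  1  1  1  1
 G  0  0  0  1  2  2  2  2  2  2  2
 C  0  0  0  1  2  2  2  2  3  3  3
 A  0  1  1  1  2  2  3  3  3  4  4
 C  0  1  1  2  2  2  3  3  4  4  4
 T  0  1  1  2  2  2  3  3  4  4  5
 A  0  1  2  2  2  2  3  4  4  5  5
 T  0  1  2  2  2  2  3  4  4  5  6
 G  0  1  2  2  3  3  3  4  4  5  6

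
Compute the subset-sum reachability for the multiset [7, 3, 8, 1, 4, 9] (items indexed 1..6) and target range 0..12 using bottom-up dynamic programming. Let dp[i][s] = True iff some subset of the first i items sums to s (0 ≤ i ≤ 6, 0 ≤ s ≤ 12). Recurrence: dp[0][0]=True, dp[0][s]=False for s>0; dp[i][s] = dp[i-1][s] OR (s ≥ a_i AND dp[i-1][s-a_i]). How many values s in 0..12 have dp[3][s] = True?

6

i\s   0   1   2   3   4   5   6   7   8   9  10  11  12
  0   T   F   F   F   F   F   F   F   F   F   F   F   F
  1   T   F   F   F   F   F   F   T   F   F   F   F   F
  2   T   F   F   T   F   F   F   T   F   F   T   F   F
  3   T   F   F   T   F   F   F   T   T   F   T   T   F
  4   T   T   F   T   T   F   F   T   T   T   T   T   T
  5   T   T   F   T   T   T   F   T   T   T   T   T   T
  6   T   T   F   T   T   T   F   T   T   T   T   T   T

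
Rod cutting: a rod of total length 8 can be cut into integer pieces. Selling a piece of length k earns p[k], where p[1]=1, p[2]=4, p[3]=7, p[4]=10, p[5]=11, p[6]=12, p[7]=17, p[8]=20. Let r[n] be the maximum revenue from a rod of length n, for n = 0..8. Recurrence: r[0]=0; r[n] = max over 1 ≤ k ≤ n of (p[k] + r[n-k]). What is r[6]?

   n    0    1    2    3    4    5    6    7    8
r[n]    0    1    4    7   10   11   14   17   20

14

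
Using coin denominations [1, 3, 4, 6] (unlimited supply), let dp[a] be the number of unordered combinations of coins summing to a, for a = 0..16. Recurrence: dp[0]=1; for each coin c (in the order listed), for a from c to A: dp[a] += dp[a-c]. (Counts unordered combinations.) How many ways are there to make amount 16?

after  coin     0     1     2     3     4     5     6     7     8     9    10    11    12    13    14    15    16
          1     1     1     1     1     1     1     1     1     1     1     1     1     1     1     1     1     1
          3     1     1     1     2     2     2     3     3     3     4     4     4     5     5     5     6     6
          4     1     1     1     2     3     3     4     5     6     7     8     9    11    12    13    15    17
          6     1     1     1     2     3     3     5     6     7     9    11    12    16    18    20    24    28

28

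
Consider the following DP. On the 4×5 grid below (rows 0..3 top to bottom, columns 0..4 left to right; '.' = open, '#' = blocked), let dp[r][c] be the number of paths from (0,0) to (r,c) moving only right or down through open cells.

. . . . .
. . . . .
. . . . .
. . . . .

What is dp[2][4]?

15

r\c   0   1   2   3   4
  0   1   1   1   1   1
  1   1   2   3   4   5
  2   1   3   6  10  15
  3   1   4  10  20  35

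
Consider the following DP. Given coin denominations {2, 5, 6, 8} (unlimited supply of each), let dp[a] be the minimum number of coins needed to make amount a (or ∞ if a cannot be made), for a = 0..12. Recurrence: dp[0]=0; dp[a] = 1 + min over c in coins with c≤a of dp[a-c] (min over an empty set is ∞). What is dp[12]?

 a  0  1  2  3  4  5  6  7  8  9 10 11 12
dp  0  -  1  -  2  1  1  2  1  3  2  2  2
(- denotes ∞ / unreachable)

2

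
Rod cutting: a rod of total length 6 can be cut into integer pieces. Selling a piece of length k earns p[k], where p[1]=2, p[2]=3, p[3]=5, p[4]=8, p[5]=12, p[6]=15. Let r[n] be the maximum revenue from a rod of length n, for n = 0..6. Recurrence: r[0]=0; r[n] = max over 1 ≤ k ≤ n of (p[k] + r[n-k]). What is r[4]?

8

   n    0    1    2    3    4    5    6
r[n]    0    2    4    6    8   12   15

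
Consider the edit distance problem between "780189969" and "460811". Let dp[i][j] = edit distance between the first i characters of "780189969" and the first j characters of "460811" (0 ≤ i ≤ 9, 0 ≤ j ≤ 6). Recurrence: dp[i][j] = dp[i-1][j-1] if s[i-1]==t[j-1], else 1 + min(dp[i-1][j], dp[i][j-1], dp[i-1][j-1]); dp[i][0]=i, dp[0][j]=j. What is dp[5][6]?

4

   ''  4  6  0  8  1  1
''  0  1  2  3  4  5  6
 7  1  1  2  3  4  5  6
 8  2  2  2  3  3  4  5
 0  3  3  3  2  3  4  5
 1  4  4  4  3  3  3  4
 8  5  5  5  4  3  4  4
 9  6  6  6  5  4  4  5
 9  7  7  7  6  5  5  5
 6  8  8  7  7  6  6  6
 9  9  9  8  8  7  7  7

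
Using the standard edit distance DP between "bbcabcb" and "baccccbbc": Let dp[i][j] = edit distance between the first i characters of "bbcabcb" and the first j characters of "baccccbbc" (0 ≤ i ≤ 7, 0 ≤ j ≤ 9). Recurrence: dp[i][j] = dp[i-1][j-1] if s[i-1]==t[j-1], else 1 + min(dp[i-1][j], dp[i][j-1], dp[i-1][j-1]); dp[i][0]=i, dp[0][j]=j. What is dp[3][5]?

3

   ''  b  a  c  c  c  c  b  b  c
''  0  1  2  3  4  5  6  7  8  9
 b  1  0  1  2  3  4  5  6  7  8
 b  2  1  1  2  3  4  5  5  6  7
 c  3  2  2  1  2  3  4  5  6  6
 a  4  3  2  2  2  3  4  5  6  7
 b  5  4  3  3  3  3  4  4  5  6
 c  6  5  4  3  3  3  3  4  5  5
 b  7  6  5  4  4  4  4  3  4  5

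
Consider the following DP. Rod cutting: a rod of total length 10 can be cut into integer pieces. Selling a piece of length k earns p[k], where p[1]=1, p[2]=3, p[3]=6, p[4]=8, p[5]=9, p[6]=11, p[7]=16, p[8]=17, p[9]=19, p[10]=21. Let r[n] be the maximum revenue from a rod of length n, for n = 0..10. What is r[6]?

12

   n    0    1    2    3    4    5    6    7    8    9   10
r[n]    0    1    3    6    8    9   12   16   17   19   22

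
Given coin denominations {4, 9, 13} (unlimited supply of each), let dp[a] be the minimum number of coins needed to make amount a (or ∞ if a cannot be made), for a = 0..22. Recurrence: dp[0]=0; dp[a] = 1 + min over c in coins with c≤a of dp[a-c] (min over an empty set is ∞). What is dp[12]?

 a  0  1  2  3  4  5  6  7  8  9 10 11 12 13 14 15 16 17 18 19 20 21 22
dp  0  -  -  -  1  -  -  -  2  1  -  -  3  1  -  -  4  2  2  -  5  3  2
(- denotes ∞ / unreachable)

3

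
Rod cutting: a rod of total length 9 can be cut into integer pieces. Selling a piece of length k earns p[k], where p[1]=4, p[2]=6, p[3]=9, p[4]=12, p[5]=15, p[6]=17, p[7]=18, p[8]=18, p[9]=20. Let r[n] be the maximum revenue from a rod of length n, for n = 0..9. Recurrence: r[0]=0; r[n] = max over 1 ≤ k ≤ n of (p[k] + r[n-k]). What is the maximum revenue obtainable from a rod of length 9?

36

   n    0    1    2    3    4    5    6    7    8    9
r[n]    0    4    8   12   16   20   24   28   32   36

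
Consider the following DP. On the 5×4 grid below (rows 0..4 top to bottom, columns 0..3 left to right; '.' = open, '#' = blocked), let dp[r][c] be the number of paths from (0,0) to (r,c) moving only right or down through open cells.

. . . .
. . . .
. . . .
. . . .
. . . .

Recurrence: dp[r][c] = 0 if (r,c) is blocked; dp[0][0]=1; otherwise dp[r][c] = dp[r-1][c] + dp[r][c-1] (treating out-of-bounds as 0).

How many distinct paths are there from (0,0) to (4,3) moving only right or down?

35

r\c   0   1   2   3
  0   1   1   1   1
  1   1   2   3   4
  2   1   3   6  10
  3   1   4  10  20
  4   1   5  15  35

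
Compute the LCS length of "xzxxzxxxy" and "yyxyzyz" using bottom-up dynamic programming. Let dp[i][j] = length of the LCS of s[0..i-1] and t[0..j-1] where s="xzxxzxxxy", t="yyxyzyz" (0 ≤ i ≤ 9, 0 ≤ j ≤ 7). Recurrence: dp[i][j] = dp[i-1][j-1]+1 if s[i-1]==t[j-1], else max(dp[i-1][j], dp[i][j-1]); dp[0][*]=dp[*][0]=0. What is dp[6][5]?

   ''  y  y  x  y  z  y  z
''  0  0  0  0  0  0  0  0
 x  0  0  0  1  1  1  1  1
 z  0  0  0  1  1  2  2  2
 x  0  0  0  1  1  2  2  2
 x  0  0  0  1  1  2  2  2
 z  0  0  0  1  1  2  2  3
 x  0  0  0  1  1  2  2  3
 x  0  0  0  1  1  2  2  3
 x  0  0  0  1  1  2  2  3
 y  0  1  1  1  2  2  3  3

2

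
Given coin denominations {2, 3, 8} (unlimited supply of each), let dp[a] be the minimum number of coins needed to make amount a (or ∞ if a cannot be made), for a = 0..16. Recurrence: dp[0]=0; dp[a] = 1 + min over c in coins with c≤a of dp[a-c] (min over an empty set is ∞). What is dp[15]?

4

 a  0  1  2  3  4  5  6  7  8  9 10 11 12 13 14 15 16
dp  0  -  1  1  2  2  2  3  1  3  2  2  3  3  3  4  2
(- denotes ∞ / unreachable)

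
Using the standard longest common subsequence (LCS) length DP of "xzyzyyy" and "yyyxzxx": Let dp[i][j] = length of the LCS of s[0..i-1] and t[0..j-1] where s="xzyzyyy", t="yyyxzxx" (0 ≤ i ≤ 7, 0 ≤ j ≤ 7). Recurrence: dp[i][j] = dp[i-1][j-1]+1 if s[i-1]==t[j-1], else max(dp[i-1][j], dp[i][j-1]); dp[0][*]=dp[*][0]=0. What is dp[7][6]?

   ''  y  y  y  x  z  x  x
''  0  0  0  0  0  0  0  0
 x  0  0  0  0  1  1  1  1
 z  0  0  0  0  1  2  2  2
 y  0  1  1  1  1  2  2  2
 z  0  1  1  1  1  2  2  2
 y  0  1  2  2  2  2  2  2
 y  0  1  2  3  3  3  3  3
 y  0  1  2  3  3  3  3  3

3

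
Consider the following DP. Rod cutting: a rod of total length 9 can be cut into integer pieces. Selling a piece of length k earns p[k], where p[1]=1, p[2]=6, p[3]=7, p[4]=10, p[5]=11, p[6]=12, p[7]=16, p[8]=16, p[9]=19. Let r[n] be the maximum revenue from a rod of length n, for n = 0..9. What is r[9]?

25

   n    0    1    2    3    4    5    6    7    8    9
r[n]    0    1    6    7   12   13   18   19   24   25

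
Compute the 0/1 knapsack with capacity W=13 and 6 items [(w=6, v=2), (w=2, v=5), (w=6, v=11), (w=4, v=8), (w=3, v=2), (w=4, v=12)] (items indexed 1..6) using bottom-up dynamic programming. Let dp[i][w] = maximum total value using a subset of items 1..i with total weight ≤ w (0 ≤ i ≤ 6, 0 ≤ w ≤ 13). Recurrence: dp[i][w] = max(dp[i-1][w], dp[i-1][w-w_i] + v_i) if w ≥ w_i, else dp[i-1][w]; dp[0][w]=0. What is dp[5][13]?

i\w   0   1   2   3   4   5   6   7   8   9  10  11  12  13
  0   0   0   0   0   0   0   0   0   0   0   0   0   0   0
  1   0   0   0   0   0   0   2   2   2   2   2   2   2   2
  2   0   0   5   5   5   5   5   5   7   7   7   7   7   7
  3   0   0   5   5   5   5  11  11  16  16  16  16  16  16
  4   0   0   5   5   8   8  13  13  16  16  19  19  24  24
  5   0   0   5   5   8   8  13  13  16  16  19  19  24  24
  6   0   0   5   5  12  12  17  17  20  20  25  25  28  28

24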